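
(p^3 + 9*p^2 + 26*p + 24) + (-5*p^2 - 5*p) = p^3 + 4*p^2 + 21*p + 24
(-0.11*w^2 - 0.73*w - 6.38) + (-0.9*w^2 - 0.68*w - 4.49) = -1.01*w^2 - 1.41*w - 10.87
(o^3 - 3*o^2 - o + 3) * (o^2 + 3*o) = o^5 - 10*o^3 + 9*o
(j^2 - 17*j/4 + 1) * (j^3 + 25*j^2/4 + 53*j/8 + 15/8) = j^5 + 2*j^4 - 303*j^3/16 - 641*j^2/32 - 43*j/32 + 15/8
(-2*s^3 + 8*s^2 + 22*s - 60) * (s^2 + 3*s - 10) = -2*s^5 + 2*s^4 + 66*s^3 - 74*s^2 - 400*s + 600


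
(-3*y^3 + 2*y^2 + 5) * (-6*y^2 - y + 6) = 18*y^5 - 9*y^4 - 20*y^3 - 18*y^2 - 5*y + 30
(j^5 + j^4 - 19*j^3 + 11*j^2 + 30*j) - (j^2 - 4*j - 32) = j^5 + j^4 - 19*j^3 + 10*j^2 + 34*j + 32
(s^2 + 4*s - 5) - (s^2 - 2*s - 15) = 6*s + 10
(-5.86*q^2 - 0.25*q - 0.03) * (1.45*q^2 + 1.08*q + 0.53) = -8.497*q^4 - 6.6913*q^3 - 3.4193*q^2 - 0.1649*q - 0.0159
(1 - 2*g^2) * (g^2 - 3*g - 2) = -2*g^4 + 6*g^3 + 5*g^2 - 3*g - 2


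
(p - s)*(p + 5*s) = p^2 + 4*p*s - 5*s^2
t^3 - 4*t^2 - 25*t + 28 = (t - 7)*(t - 1)*(t + 4)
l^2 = l^2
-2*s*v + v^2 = v*(-2*s + v)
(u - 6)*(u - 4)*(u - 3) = u^3 - 13*u^2 + 54*u - 72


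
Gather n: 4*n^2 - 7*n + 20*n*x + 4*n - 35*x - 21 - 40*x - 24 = 4*n^2 + n*(20*x - 3) - 75*x - 45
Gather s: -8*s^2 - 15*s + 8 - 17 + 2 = -8*s^2 - 15*s - 7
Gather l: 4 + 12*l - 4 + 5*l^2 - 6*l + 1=5*l^2 + 6*l + 1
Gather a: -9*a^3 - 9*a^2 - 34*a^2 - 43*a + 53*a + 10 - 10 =-9*a^3 - 43*a^2 + 10*a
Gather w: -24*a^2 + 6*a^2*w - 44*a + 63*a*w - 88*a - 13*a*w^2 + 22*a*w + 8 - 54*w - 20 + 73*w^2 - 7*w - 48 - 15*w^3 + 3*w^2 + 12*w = -24*a^2 - 132*a - 15*w^3 + w^2*(76 - 13*a) + w*(6*a^2 + 85*a - 49) - 60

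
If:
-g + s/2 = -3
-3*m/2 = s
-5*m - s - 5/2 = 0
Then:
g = 99/28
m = -5/7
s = 15/14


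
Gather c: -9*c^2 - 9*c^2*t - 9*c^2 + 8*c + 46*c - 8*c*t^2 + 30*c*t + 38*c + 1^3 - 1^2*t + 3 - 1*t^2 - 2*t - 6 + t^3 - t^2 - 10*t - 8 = c^2*(-9*t - 18) + c*(-8*t^2 + 30*t + 92) + t^3 - 2*t^2 - 13*t - 10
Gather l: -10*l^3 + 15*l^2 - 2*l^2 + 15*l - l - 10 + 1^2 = -10*l^3 + 13*l^2 + 14*l - 9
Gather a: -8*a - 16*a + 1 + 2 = 3 - 24*a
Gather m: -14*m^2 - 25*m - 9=-14*m^2 - 25*m - 9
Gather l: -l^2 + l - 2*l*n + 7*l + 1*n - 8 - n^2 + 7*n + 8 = -l^2 + l*(8 - 2*n) - n^2 + 8*n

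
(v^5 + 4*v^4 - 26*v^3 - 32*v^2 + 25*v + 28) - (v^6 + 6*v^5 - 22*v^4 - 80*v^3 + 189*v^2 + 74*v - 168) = -v^6 - 5*v^5 + 26*v^4 + 54*v^3 - 221*v^2 - 49*v + 196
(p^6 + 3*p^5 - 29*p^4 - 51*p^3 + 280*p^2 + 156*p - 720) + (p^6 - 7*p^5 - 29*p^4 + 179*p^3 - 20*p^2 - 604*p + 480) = 2*p^6 - 4*p^5 - 58*p^4 + 128*p^3 + 260*p^2 - 448*p - 240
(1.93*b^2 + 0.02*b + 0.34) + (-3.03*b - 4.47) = 1.93*b^2 - 3.01*b - 4.13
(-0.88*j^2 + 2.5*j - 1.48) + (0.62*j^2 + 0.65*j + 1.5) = -0.26*j^2 + 3.15*j + 0.02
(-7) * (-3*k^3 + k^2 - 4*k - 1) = 21*k^3 - 7*k^2 + 28*k + 7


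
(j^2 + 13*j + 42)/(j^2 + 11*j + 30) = (j + 7)/(j + 5)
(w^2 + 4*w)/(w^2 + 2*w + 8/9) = 9*w*(w + 4)/(9*w^2 + 18*w + 8)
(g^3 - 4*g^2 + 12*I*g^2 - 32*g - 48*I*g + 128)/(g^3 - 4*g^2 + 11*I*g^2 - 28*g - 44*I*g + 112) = (g + 8*I)/(g + 7*I)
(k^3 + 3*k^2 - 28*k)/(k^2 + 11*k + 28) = k*(k - 4)/(k + 4)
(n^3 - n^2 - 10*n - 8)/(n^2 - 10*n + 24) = (n^2 + 3*n + 2)/(n - 6)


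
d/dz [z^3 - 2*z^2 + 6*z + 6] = 3*z^2 - 4*z + 6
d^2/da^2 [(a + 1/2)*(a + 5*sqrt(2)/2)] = 2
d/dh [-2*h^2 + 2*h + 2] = 2 - 4*h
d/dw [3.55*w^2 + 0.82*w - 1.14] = 7.1*w + 0.82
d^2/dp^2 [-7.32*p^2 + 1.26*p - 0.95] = -14.6400000000000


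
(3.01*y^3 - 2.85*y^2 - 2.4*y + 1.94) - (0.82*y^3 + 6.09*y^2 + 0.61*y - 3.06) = 2.19*y^3 - 8.94*y^2 - 3.01*y + 5.0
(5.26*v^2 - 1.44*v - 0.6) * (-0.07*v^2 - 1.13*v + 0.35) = -0.3682*v^4 - 5.843*v^3 + 3.5102*v^2 + 0.174*v - 0.21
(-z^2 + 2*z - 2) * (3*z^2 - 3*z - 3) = -3*z^4 + 9*z^3 - 9*z^2 + 6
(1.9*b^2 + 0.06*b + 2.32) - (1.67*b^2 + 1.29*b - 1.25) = 0.23*b^2 - 1.23*b + 3.57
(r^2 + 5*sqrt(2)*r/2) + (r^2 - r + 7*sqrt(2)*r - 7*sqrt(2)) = 2*r^2 - r + 19*sqrt(2)*r/2 - 7*sqrt(2)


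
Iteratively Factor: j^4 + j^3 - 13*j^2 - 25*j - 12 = (j + 1)*(j^3 - 13*j - 12) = (j + 1)*(j + 3)*(j^2 - 3*j - 4) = (j - 4)*(j + 1)*(j + 3)*(j + 1)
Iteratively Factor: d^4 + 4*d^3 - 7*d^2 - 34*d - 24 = (d - 3)*(d^3 + 7*d^2 + 14*d + 8) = (d - 3)*(d + 4)*(d^2 + 3*d + 2) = (d - 3)*(d + 1)*(d + 4)*(d + 2)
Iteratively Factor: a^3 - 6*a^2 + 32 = (a - 4)*(a^2 - 2*a - 8) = (a - 4)*(a + 2)*(a - 4)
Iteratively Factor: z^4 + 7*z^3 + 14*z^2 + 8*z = (z + 1)*(z^3 + 6*z^2 + 8*z) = z*(z + 1)*(z^2 + 6*z + 8) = z*(z + 1)*(z + 2)*(z + 4)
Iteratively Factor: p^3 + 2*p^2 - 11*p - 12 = (p - 3)*(p^2 + 5*p + 4) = (p - 3)*(p + 1)*(p + 4)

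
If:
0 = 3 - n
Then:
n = 3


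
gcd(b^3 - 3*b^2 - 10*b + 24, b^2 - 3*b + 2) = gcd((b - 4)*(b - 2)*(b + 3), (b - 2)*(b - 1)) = b - 2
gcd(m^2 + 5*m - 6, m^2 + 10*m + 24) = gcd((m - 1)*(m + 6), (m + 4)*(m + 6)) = m + 6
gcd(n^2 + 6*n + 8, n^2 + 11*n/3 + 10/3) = n + 2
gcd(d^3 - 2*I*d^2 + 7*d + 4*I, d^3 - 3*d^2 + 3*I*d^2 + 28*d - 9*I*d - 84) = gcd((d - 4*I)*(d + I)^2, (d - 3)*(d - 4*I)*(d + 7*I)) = d - 4*I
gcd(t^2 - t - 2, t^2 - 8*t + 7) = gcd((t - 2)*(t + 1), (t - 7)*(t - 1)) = 1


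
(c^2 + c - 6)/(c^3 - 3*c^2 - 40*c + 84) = (c + 3)/(c^2 - c - 42)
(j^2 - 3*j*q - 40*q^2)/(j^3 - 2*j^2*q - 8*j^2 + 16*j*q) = (j^2 - 3*j*q - 40*q^2)/(j*(j^2 - 2*j*q - 8*j + 16*q))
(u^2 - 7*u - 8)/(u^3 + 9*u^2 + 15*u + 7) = (u - 8)/(u^2 + 8*u + 7)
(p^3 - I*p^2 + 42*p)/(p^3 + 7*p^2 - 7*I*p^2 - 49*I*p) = (p + 6*I)/(p + 7)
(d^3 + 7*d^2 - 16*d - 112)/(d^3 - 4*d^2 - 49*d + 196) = (d + 4)/(d - 7)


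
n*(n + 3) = n^2 + 3*n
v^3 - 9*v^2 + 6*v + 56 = (v - 7)*(v - 4)*(v + 2)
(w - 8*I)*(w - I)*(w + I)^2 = w^4 - 7*I*w^3 + 9*w^2 - 7*I*w + 8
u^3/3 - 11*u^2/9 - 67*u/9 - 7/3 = (u/3 + 1)*(u - 7)*(u + 1/3)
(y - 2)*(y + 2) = y^2 - 4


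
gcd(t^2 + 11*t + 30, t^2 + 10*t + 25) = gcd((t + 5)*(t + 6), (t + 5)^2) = t + 5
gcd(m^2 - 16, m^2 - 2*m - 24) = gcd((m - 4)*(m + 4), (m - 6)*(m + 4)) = m + 4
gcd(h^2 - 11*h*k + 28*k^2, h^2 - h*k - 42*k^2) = h - 7*k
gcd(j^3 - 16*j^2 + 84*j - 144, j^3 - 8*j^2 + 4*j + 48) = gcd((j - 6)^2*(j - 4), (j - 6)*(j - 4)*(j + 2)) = j^2 - 10*j + 24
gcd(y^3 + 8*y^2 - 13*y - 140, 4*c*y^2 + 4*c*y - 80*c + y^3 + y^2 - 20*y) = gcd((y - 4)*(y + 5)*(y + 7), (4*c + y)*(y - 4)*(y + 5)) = y^2 + y - 20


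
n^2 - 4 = (n - 2)*(n + 2)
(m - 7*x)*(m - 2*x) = m^2 - 9*m*x + 14*x^2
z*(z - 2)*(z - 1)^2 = z^4 - 4*z^3 + 5*z^2 - 2*z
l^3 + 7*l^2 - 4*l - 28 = (l - 2)*(l + 2)*(l + 7)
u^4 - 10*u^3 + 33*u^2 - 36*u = u*(u - 4)*(u - 3)^2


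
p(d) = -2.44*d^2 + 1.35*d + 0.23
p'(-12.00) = 59.91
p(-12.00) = -367.33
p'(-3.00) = 15.99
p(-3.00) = -25.78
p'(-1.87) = 10.48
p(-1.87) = -10.83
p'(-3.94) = 20.58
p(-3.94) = -42.97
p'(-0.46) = 3.59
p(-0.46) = -0.91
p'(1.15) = -4.26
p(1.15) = -1.44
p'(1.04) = -3.73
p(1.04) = -1.01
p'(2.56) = -11.14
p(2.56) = -12.30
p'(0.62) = -1.68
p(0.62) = 0.13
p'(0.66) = -1.87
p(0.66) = 0.06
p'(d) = 1.35 - 4.88*d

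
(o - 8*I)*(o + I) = o^2 - 7*I*o + 8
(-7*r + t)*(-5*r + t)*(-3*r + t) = -105*r^3 + 71*r^2*t - 15*r*t^2 + t^3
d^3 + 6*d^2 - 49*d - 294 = (d - 7)*(d + 6)*(d + 7)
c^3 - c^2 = c^2*(c - 1)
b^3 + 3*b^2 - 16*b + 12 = (b - 2)*(b - 1)*(b + 6)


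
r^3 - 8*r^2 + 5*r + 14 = (r - 7)*(r - 2)*(r + 1)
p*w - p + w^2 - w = (p + w)*(w - 1)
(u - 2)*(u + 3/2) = u^2 - u/2 - 3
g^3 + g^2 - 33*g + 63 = (g - 3)^2*(g + 7)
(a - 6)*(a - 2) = a^2 - 8*a + 12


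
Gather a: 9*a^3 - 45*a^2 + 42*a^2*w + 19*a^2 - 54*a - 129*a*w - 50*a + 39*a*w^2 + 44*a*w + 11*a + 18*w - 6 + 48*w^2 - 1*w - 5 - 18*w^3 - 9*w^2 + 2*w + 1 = 9*a^3 + a^2*(42*w - 26) + a*(39*w^2 - 85*w - 93) - 18*w^3 + 39*w^2 + 19*w - 10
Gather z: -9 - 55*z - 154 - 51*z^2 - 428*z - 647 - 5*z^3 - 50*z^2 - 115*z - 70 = -5*z^3 - 101*z^2 - 598*z - 880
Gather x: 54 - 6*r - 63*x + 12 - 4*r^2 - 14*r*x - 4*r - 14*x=-4*r^2 - 10*r + x*(-14*r - 77) + 66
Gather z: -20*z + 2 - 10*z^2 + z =-10*z^2 - 19*z + 2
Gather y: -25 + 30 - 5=0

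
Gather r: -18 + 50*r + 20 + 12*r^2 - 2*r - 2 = 12*r^2 + 48*r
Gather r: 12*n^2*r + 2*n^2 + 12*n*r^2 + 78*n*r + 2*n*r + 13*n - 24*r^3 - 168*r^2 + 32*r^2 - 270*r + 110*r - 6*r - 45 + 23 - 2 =2*n^2 + 13*n - 24*r^3 + r^2*(12*n - 136) + r*(12*n^2 + 80*n - 166) - 24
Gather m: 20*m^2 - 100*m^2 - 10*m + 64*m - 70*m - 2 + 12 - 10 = -80*m^2 - 16*m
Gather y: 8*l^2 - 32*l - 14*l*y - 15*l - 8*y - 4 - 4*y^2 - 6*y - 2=8*l^2 - 47*l - 4*y^2 + y*(-14*l - 14) - 6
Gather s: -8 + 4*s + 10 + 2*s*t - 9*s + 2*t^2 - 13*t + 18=s*(2*t - 5) + 2*t^2 - 13*t + 20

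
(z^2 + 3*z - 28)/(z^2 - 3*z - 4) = (z + 7)/(z + 1)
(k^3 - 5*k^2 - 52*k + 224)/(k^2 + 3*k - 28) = k - 8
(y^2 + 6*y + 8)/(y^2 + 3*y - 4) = (y + 2)/(y - 1)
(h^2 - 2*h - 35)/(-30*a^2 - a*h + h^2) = (-h^2 + 2*h + 35)/(30*a^2 + a*h - h^2)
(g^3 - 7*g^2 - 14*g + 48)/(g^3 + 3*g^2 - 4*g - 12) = (g - 8)/(g + 2)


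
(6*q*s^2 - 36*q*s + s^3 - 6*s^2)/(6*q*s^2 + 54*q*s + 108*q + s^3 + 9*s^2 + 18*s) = s*(s - 6)/(s^2 + 9*s + 18)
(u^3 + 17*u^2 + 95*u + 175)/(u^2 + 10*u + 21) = (u^2 + 10*u + 25)/(u + 3)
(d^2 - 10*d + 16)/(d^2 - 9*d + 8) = (d - 2)/(d - 1)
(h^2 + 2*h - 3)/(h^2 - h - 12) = (h - 1)/(h - 4)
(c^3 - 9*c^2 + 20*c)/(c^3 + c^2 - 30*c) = (c - 4)/(c + 6)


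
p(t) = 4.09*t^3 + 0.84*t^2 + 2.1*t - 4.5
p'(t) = 12.27*t^2 + 1.68*t + 2.1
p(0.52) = -2.61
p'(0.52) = 6.29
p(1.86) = 28.63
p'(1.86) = 47.67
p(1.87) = 29.11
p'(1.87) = 48.15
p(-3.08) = -122.50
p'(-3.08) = 113.32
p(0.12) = -4.23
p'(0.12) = 2.48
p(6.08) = 958.57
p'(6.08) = 465.89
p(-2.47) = -66.20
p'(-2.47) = 72.81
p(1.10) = 4.27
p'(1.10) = 18.79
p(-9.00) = -2936.97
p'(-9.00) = 980.85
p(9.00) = 3064.05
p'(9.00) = 1011.09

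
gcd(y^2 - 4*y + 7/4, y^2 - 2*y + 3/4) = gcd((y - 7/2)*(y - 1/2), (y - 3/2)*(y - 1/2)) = y - 1/2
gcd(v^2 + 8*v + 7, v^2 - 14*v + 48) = 1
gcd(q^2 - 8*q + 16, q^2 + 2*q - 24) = q - 4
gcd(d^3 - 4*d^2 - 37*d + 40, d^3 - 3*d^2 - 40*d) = d^2 - 3*d - 40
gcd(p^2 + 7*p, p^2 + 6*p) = p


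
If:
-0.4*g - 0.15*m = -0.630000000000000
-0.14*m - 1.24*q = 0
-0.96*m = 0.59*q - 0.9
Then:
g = 1.20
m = 1.01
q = -0.11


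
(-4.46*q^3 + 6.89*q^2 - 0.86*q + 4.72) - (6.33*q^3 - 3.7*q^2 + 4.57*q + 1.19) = -10.79*q^3 + 10.59*q^2 - 5.43*q + 3.53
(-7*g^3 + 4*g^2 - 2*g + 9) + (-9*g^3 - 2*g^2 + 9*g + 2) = -16*g^3 + 2*g^2 + 7*g + 11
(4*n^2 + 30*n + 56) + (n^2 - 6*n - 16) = 5*n^2 + 24*n + 40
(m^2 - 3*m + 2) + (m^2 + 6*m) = 2*m^2 + 3*m + 2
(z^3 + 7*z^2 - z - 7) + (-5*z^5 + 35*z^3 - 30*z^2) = -5*z^5 + 36*z^3 - 23*z^2 - z - 7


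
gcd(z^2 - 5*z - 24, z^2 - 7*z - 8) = z - 8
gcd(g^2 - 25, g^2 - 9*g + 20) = g - 5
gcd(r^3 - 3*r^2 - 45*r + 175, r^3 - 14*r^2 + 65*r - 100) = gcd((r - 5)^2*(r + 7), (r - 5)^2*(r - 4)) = r^2 - 10*r + 25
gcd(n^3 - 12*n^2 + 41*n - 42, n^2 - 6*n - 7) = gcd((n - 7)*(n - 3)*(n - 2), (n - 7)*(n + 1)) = n - 7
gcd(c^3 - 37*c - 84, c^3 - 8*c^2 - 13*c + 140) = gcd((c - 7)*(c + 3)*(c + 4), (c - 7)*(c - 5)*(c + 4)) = c^2 - 3*c - 28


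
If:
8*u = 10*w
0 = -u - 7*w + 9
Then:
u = 15/11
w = 12/11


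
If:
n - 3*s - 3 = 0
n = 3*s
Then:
No Solution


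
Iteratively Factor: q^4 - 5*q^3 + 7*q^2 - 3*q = (q - 3)*(q^3 - 2*q^2 + q) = (q - 3)*(q - 1)*(q^2 - q) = q*(q - 3)*(q - 1)*(q - 1)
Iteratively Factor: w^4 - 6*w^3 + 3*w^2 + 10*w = (w)*(w^3 - 6*w^2 + 3*w + 10) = w*(w - 2)*(w^2 - 4*w - 5) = w*(w - 5)*(w - 2)*(w + 1)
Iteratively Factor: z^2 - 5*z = (z - 5)*(z)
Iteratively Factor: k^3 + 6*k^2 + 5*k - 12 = (k - 1)*(k^2 + 7*k + 12) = (k - 1)*(k + 4)*(k + 3)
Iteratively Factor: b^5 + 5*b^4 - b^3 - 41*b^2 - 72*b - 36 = (b + 2)*(b^4 + 3*b^3 - 7*b^2 - 27*b - 18) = (b - 3)*(b + 2)*(b^3 + 6*b^2 + 11*b + 6) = (b - 3)*(b + 2)^2*(b^2 + 4*b + 3) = (b - 3)*(b + 1)*(b + 2)^2*(b + 3)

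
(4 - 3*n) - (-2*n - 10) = 14 - n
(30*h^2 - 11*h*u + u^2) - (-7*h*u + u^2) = 30*h^2 - 4*h*u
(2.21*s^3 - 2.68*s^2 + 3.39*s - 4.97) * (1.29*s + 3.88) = 2.8509*s^4 + 5.1176*s^3 - 6.0253*s^2 + 6.7419*s - 19.2836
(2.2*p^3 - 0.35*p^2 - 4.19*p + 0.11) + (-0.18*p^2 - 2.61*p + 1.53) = 2.2*p^3 - 0.53*p^2 - 6.8*p + 1.64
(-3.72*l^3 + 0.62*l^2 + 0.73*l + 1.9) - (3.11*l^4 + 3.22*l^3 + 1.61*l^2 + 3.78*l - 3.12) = -3.11*l^4 - 6.94*l^3 - 0.99*l^2 - 3.05*l + 5.02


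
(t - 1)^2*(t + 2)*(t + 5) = t^4 + 5*t^3 - 3*t^2 - 13*t + 10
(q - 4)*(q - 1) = q^2 - 5*q + 4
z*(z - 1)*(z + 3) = z^3 + 2*z^2 - 3*z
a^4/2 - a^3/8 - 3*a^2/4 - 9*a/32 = a*(a/2 + 1/4)*(a - 3/2)*(a + 3/4)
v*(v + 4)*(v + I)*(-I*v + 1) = -I*v^4 + 2*v^3 - 4*I*v^3 + 8*v^2 + I*v^2 + 4*I*v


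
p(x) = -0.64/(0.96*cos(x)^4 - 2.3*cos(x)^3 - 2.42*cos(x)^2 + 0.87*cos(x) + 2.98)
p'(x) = -0.64*(3.84*sin(x)*cos(x)^3 - 6.9*sin(x)*cos(x)^2 - 4.84*sin(x)*cos(x) + 0.87*sin(x))/(0.96*cos(x)^4 - 2.3*cos(x)^3 - 2.42*cos(x)^2 + 0.87*cos(x) + 2.98)^2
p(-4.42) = -0.25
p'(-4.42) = -0.15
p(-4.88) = -0.21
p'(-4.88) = 0.01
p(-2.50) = -0.28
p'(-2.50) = -0.12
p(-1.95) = -0.26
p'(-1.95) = 0.15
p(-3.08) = -0.22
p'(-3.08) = -0.02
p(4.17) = -0.28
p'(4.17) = 0.11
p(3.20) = -0.22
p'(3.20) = -0.02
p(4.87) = -0.21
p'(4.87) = -0.00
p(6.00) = -1.76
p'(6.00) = -9.08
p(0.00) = -7.11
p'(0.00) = 0.00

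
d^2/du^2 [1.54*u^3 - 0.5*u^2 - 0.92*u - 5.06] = 9.24*u - 1.0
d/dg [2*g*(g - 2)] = 4*g - 4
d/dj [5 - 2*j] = -2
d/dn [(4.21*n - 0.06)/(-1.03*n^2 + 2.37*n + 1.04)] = (4.3363*n^2 - 0.1236*n + 4.5206)/(1.0609*n^4 - 4.8822*n^3 + 3.4745*n^2 + 4.9296*n + 1.0816)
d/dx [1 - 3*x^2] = -6*x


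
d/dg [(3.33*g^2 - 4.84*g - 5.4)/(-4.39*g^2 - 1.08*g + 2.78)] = (-24.844*g^2 - 28.8972*g - 19.2872)/(19.2721*g^4 + 9.4824*g^3 - 23.242*g^2 - 6.0048*g + 7.7284)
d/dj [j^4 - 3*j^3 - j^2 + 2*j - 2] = 4*j^3 - 9*j^2 - 2*j + 2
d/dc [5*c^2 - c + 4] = 10*c - 1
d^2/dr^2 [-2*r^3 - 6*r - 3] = -12*r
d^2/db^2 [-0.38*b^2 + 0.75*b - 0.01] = -0.760000000000000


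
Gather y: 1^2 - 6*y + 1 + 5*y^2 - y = 5*y^2 - 7*y + 2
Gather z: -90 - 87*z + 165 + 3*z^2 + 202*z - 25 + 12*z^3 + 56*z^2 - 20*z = 12*z^3 + 59*z^2 + 95*z + 50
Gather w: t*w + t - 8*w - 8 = t + w*(t - 8) - 8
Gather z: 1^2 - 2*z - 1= -2*z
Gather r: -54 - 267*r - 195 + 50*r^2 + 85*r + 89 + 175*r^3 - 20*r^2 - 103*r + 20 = 175*r^3 + 30*r^2 - 285*r - 140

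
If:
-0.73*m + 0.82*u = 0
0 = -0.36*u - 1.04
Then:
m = -3.25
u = -2.89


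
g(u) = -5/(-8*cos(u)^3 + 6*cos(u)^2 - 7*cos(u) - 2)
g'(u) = -5*(-24*sin(u)*cos(u)^2 + 12*sin(u)*cos(u) - 7*sin(u))/(-8*cos(u)^3 + 6*cos(u)^2 - 7*cos(u) - 2)^2 = 5*(24*cos(u)^2 - 12*cos(u) + 7)*sin(u)/(8*cos(u)^3 - 6*cos(u)^2 + 7*cos(u) + 2)^2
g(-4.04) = -0.76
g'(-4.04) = 2.12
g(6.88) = 0.61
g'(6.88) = 0.56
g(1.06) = 1.02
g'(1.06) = 1.24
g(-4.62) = 3.86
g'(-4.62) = 24.60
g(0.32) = 0.50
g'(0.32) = 0.27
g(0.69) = 0.67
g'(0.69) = 0.68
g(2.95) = -0.27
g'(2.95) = 0.12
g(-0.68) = 0.66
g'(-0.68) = -0.67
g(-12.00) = 0.59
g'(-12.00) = 0.53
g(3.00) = -0.27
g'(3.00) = 0.09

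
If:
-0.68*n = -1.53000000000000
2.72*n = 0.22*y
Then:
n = 2.25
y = 27.82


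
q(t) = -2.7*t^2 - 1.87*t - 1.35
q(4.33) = -60.07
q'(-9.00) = 46.73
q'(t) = -5.4*t - 1.87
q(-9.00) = -203.22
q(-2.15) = -9.81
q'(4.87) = -28.17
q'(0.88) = -6.62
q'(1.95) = -12.40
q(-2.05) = -8.86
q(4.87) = -74.49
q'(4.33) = -25.25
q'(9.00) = -50.47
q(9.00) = -236.88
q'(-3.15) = 15.14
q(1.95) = -15.26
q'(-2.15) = 9.74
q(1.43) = -9.55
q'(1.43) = -9.59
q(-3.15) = -22.25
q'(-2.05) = 9.20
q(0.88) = -5.09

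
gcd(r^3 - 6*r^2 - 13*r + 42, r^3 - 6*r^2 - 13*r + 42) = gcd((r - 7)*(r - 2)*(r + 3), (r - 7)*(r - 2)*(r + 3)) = r^3 - 6*r^2 - 13*r + 42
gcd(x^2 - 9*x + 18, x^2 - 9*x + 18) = x^2 - 9*x + 18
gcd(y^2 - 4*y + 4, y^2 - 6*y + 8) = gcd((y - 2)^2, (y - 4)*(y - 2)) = y - 2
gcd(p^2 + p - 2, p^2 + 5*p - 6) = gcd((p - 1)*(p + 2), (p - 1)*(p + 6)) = p - 1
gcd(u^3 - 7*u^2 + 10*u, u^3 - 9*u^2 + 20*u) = u^2 - 5*u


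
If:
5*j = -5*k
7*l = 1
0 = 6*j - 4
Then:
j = 2/3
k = -2/3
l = 1/7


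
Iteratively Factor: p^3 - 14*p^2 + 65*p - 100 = (p - 5)*(p^2 - 9*p + 20) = (p - 5)*(p - 4)*(p - 5)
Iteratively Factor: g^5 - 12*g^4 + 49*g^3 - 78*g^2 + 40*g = (g - 2)*(g^4 - 10*g^3 + 29*g^2 - 20*g) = (g - 4)*(g - 2)*(g^3 - 6*g^2 + 5*g) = (g - 5)*(g - 4)*(g - 2)*(g^2 - g) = g*(g - 5)*(g - 4)*(g - 2)*(g - 1)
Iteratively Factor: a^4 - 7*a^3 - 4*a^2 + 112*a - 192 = (a - 4)*(a^3 - 3*a^2 - 16*a + 48) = (a - 4)*(a + 4)*(a^2 - 7*a + 12) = (a - 4)^2*(a + 4)*(a - 3)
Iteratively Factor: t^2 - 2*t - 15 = (t + 3)*(t - 5)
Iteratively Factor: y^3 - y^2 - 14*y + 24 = (y + 4)*(y^2 - 5*y + 6) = (y - 2)*(y + 4)*(y - 3)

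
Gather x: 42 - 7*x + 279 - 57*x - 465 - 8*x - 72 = -72*x - 216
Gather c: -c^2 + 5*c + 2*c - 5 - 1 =-c^2 + 7*c - 6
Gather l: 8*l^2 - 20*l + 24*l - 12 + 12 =8*l^2 + 4*l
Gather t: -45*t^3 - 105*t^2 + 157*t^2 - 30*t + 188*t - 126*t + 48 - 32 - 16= -45*t^3 + 52*t^2 + 32*t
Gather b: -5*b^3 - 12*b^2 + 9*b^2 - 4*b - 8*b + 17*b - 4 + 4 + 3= -5*b^3 - 3*b^2 + 5*b + 3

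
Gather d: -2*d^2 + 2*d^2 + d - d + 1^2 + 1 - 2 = 0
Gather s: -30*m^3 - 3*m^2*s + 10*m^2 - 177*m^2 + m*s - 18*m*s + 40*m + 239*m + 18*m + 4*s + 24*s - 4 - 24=-30*m^3 - 167*m^2 + 297*m + s*(-3*m^2 - 17*m + 28) - 28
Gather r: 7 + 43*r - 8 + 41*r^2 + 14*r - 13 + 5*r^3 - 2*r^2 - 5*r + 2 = 5*r^3 + 39*r^2 + 52*r - 12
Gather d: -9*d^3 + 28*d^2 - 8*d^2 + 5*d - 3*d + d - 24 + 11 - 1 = -9*d^3 + 20*d^2 + 3*d - 14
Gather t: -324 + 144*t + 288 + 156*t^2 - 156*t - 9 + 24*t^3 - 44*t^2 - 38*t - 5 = 24*t^3 + 112*t^2 - 50*t - 50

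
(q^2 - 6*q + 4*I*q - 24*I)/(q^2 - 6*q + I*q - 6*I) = (q + 4*I)/(q + I)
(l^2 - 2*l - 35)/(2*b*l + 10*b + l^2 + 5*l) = (l - 7)/(2*b + l)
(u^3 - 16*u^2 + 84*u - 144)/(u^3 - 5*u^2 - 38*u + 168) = (u^2 - 12*u + 36)/(u^2 - u - 42)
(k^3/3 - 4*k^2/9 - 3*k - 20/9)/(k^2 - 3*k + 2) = (3*k^3 - 4*k^2 - 27*k - 20)/(9*(k^2 - 3*k + 2))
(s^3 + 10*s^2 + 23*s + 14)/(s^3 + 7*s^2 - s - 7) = (s + 2)/(s - 1)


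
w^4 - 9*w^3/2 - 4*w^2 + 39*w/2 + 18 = (w - 4)*(w - 3)*(w + 1)*(w + 3/2)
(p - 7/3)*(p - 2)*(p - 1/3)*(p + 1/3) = p^4 - 13*p^3/3 + 41*p^2/9 + 13*p/27 - 14/27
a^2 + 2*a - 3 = (a - 1)*(a + 3)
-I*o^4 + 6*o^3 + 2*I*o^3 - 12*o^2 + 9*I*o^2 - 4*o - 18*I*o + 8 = (o - 2)*(o + I)*(o + 4*I)*(-I*o + 1)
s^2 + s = s*(s + 1)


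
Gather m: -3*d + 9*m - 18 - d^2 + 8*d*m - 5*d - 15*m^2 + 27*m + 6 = -d^2 - 8*d - 15*m^2 + m*(8*d + 36) - 12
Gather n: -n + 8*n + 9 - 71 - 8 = 7*n - 70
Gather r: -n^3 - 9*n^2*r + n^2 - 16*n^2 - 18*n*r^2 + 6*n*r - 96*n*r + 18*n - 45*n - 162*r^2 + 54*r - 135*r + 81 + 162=-n^3 - 15*n^2 - 27*n + r^2*(-18*n - 162) + r*(-9*n^2 - 90*n - 81) + 243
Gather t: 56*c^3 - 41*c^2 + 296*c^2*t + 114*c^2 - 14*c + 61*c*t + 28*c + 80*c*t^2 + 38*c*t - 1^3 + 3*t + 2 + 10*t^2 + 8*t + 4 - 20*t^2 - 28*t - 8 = 56*c^3 + 73*c^2 + 14*c + t^2*(80*c - 10) + t*(296*c^2 + 99*c - 17) - 3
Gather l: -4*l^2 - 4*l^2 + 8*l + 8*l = -8*l^2 + 16*l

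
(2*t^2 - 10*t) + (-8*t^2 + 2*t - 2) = -6*t^2 - 8*t - 2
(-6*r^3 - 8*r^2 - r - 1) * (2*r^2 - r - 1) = -12*r^5 - 10*r^4 + 12*r^3 + 7*r^2 + 2*r + 1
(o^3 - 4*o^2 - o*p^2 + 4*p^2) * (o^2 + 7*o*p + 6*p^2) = o^5 + 7*o^4*p - 4*o^4 + 5*o^3*p^2 - 28*o^3*p - 7*o^2*p^3 - 20*o^2*p^2 - 6*o*p^4 + 28*o*p^3 + 24*p^4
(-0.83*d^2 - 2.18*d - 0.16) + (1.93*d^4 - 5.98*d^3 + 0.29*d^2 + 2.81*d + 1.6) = 1.93*d^4 - 5.98*d^3 - 0.54*d^2 + 0.63*d + 1.44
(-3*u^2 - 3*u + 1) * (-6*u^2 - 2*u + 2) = 18*u^4 + 24*u^3 - 6*u^2 - 8*u + 2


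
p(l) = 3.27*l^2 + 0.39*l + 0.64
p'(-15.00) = -97.71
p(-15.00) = 730.54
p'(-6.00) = -38.85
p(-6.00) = 116.02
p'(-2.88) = -18.45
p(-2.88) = 26.64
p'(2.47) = 16.54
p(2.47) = 21.55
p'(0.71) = 5.03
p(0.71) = 2.57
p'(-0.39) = -2.16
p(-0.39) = 0.99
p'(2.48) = 16.61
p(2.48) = 21.72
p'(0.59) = 4.25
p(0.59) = 2.01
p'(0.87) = 6.08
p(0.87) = 3.45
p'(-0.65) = -3.86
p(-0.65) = 1.77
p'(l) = 6.54*l + 0.39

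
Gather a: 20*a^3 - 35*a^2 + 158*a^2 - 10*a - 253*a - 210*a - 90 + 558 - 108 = 20*a^3 + 123*a^2 - 473*a + 360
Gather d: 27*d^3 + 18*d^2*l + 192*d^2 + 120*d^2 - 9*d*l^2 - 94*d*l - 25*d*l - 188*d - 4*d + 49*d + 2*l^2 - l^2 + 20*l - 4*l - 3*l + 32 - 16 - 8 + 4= 27*d^3 + d^2*(18*l + 312) + d*(-9*l^2 - 119*l - 143) + l^2 + 13*l + 12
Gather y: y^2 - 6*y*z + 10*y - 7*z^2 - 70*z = y^2 + y*(10 - 6*z) - 7*z^2 - 70*z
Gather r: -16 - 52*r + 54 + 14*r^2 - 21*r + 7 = 14*r^2 - 73*r + 45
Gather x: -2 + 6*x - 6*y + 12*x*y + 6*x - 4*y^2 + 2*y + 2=x*(12*y + 12) - 4*y^2 - 4*y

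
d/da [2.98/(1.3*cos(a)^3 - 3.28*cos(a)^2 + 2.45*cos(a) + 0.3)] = (11.622*cos(a)^2 - 19.5488*cos(a) + 7.301)*sin(a)/(1.3*cos(a)^3 - 3.28*cos(a)^2 + 2.45*cos(a) + 0.3)^2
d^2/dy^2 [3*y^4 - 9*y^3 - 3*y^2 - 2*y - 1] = 36*y^2 - 54*y - 6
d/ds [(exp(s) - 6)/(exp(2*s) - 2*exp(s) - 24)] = -exp(s)/(exp(2*s) + 8*exp(s) + 16)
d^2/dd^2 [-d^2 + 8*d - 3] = -2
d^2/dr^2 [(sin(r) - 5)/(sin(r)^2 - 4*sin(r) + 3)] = (-9*(1 - cos(2*r))^2/4 - 143*sin(r)/4 - 15*sin(3*r)/4 + 17*cos(2*r)/2 + cos(4*r) + 193/2)/((sin(r) - 3)^3*(sin(r) - 1)^2)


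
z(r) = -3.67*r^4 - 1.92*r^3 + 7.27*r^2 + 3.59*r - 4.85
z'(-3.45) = 487.68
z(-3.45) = -371.79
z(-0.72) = -3.94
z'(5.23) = -2177.98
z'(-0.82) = -4.11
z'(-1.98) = 66.17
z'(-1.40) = 12.23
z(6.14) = -5369.19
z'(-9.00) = 10107.89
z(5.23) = -2807.71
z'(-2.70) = 211.29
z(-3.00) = -195.62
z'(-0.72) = -4.39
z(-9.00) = -22127.48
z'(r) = -14.68*r^3 - 5.76*r^2 + 14.54*r + 3.59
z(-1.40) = -4.46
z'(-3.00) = 304.49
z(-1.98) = -24.96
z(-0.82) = -3.51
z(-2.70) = -118.79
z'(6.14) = -3522.35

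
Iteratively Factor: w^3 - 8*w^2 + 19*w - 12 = (w - 3)*(w^2 - 5*w + 4) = (w - 3)*(w - 1)*(w - 4)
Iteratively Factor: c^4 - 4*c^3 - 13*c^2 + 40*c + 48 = (c - 4)*(c^3 - 13*c - 12) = (c - 4)*(c + 3)*(c^2 - 3*c - 4) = (c - 4)^2*(c + 3)*(c + 1)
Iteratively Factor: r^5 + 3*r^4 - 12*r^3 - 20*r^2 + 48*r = (r + 3)*(r^4 - 12*r^2 + 16*r) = (r - 2)*(r + 3)*(r^3 + 2*r^2 - 8*r) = r*(r - 2)*(r + 3)*(r^2 + 2*r - 8) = r*(r - 2)*(r + 3)*(r + 4)*(r - 2)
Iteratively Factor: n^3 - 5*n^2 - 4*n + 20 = (n + 2)*(n^2 - 7*n + 10) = (n - 2)*(n + 2)*(n - 5)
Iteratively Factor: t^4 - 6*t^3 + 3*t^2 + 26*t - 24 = (t - 1)*(t^3 - 5*t^2 - 2*t + 24) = (t - 4)*(t - 1)*(t^2 - t - 6) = (t - 4)*(t - 3)*(t - 1)*(t + 2)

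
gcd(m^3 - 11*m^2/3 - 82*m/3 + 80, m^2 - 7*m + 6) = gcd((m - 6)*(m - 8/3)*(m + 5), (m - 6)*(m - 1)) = m - 6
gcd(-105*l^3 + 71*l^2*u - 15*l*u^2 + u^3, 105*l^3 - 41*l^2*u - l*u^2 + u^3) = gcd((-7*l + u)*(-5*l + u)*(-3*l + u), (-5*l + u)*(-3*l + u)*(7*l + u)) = 15*l^2 - 8*l*u + u^2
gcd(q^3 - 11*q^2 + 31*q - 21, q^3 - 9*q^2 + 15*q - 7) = q^2 - 8*q + 7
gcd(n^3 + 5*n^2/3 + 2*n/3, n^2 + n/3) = n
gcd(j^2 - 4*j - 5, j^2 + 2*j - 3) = 1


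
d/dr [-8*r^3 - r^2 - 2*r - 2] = -24*r^2 - 2*r - 2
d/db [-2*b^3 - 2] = -6*b^2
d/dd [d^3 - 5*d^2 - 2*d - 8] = 3*d^2 - 10*d - 2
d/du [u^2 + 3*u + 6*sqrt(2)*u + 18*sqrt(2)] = 2*u + 3 + 6*sqrt(2)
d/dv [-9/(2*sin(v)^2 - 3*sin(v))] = 9*(4*sin(v) - 3)*cos(v)/((2*sin(v) - 3)^2*sin(v)^2)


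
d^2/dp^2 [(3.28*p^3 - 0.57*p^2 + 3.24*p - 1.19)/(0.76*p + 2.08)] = (3.789056*p^3 + 31.110144*p^2 + 85.143552*p - 16.550368)/(0.438976*p^3 + 3.604224*p^2 + 9.864192*p + 8.998912)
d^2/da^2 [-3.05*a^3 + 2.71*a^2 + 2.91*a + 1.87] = 5.42 - 18.3*a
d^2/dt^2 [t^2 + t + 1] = 2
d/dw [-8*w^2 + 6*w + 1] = 6 - 16*w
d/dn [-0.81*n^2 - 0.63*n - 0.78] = -1.62*n - 0.63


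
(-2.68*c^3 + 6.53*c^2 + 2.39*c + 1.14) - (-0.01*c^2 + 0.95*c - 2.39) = -2.68*c^3 + 6.54*c^2 + 1.44*c + 3.53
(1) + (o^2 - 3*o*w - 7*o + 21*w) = o^2 - 3*o*w - 7*o + 21*w + 1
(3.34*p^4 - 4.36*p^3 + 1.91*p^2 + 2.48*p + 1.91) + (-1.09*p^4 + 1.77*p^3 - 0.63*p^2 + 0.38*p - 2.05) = 2.25*p^4 - 2.59*p^3 + 1.28*p^2 + 2.86*p - 0.14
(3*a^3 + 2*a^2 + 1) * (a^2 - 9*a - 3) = 3*a^5 - 25*a^4 - 27*a^3 - 5*a^2 - 9*a - 3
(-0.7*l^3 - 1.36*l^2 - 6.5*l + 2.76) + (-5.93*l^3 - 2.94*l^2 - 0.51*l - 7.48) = -6.63*l^3 - 4.3*l^2 - 7.01*l - 4.72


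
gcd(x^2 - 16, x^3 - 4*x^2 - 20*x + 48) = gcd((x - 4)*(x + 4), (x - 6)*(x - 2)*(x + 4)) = x + 4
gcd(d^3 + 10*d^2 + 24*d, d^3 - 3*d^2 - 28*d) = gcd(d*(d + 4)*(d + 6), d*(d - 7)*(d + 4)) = d^2 + 4*d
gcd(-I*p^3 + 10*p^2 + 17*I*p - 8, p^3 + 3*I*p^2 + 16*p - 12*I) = 1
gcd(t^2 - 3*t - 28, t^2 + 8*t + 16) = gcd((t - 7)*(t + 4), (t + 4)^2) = t + 4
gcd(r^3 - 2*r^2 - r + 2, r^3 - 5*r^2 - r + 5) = r^2 - 1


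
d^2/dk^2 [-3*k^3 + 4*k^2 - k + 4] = 8 - 18*k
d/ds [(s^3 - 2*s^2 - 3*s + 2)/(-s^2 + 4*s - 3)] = (-s^4 + 8*s^3 - 20*s^2 + 16*s + 1)/(s^4 - 8*s^3 + 22*s^2 - 24*s + 9)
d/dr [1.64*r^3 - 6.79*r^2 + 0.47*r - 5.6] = 4.92*r^2 - 13.58*r + 0.47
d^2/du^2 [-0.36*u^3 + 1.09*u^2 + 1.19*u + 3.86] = 2.18 - 2.16*u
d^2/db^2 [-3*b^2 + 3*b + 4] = -6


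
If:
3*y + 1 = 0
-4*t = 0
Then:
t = 0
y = -1/3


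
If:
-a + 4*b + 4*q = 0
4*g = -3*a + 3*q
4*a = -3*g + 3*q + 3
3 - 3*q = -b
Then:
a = 228/109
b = -39/109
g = -99/109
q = 96/109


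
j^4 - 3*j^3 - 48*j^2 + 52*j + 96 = (j - 8)*(j - 2)*(j + 1)*(j + 6)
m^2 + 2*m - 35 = (m - 5)*(m + 7)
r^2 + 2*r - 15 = (r - 3)*(r + 5)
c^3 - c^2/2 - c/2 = c*(c - 1)*(c + 1/2)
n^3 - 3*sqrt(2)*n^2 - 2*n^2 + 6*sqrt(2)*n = n*(n - 2)*(n - 3*sqrt(2))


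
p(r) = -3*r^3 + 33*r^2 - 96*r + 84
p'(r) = -9*r^2 + 66*r - 96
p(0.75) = 29.30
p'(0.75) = -51.56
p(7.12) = -9.44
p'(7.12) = -82.33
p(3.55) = 24.87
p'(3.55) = 24.88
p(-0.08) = 91.89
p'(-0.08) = -101.34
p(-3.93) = 1153.06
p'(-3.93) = -494.38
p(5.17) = 55.17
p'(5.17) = 4.66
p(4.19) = 40.43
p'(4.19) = 22.54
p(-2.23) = 495.45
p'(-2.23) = -287.94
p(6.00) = 48.00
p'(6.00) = -24.00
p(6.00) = 48.00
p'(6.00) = -24.00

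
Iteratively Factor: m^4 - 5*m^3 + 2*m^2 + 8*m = (m)*(m^3 - 5*m^2 + 2*m + 8) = m*(m + 1)*(m^2 - 6*m + 8) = m*(m - 2)*(m + 1)*(m - 4)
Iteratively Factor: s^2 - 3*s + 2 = (s - 2)*(s - 1)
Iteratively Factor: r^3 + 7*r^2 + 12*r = (r + 4)*(r^2 + 3*r) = r*(r + 4)*(r + 3)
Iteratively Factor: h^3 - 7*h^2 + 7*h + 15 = (h - 3)*(h^2 - 4*h - 5) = (h - 5)*(h - 3)*(h + 1)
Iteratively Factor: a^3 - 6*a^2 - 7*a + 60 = (a - 5)*(a^2 - a - 12) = (a - 5)*(a - 4)*(a + 3)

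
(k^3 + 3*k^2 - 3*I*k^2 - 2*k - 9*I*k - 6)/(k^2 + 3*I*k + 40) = (k^3 + 3*k^2*(1 - I) - k*(2 + 9*I) - 6)/(k^2 + 3*I*k + 40)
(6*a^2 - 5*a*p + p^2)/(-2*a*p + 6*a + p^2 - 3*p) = (-3*a + p)/(p - 3)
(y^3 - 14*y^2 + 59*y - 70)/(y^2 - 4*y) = (y^3 - 14*y^2 + 59*y - 70)/(y*(y - 4))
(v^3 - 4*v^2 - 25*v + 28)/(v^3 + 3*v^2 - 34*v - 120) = (v^2 - 8*v + 7)/(v^2 - v - 30)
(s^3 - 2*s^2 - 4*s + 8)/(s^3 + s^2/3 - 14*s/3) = 3*(s^2 - 4)/(s*(3*s + 7))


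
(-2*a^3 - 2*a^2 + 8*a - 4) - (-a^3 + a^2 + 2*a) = -a^3 - 3*a^2 + 6*a - 4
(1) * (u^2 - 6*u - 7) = u^2 - 6*u - 7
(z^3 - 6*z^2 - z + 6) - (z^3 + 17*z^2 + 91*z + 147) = -23*z^2 - 92*z - 141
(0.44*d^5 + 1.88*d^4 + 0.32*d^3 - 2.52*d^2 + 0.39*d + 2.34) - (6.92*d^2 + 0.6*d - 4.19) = 0.44*d^5 + 1.88*d^4 + 0.32*d^3 - 9.44*d^2 - 0.21*d + 6.53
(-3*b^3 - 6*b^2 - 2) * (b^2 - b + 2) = -3*b^5 - 3*b^4 - 14*b^2 + 2*b - 4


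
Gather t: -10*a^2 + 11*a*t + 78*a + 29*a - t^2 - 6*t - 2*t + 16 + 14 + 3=-10*a^2 + 107*a - t^2 + t*(11*a - 8) + 33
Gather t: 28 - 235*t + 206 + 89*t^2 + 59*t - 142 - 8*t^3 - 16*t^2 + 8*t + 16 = -8*t^3 + 73*t^2 - 168*t + 108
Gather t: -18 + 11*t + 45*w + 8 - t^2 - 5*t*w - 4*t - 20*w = -t^2 + t*(7 - 5*w) + 25*w - 10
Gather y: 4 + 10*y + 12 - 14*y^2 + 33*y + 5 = -14*y^2 + 43*y + 21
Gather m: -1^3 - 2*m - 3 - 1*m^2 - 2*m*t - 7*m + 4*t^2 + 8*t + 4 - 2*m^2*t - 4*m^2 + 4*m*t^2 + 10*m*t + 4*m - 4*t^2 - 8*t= m^2*(-2*t - 5) + m*(4*t^2 + 8*t - 5)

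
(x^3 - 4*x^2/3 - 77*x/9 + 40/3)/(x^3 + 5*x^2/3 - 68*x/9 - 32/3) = (3*x - 5)/(3*x + 4)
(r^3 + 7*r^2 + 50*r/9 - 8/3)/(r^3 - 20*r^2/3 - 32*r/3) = (r^2 + 17*r/3 - 2)/(r*(r - 8))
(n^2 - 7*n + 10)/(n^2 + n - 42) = (n^2 - 7*n + 10)/(n^2 + n - 42)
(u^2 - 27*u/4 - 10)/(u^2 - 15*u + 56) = (u + 5/4)/(u - 7)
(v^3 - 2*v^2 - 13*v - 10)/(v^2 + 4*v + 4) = (v^2 - 4*v - 5)/(v + 2)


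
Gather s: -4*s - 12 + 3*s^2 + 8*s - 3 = 3*s^2 + 4*s - 15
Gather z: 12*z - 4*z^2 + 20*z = -4*z^2 + 32*z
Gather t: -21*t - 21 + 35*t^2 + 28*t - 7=35*t^2 + 7*t - 28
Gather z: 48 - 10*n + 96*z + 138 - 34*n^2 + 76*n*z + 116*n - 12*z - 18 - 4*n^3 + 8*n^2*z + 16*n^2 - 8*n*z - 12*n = -4*n^3 - 18*n^2 + 94*n + z*(8*n^2 + 68*n + 84) + 168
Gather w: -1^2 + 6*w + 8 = 6*w + 7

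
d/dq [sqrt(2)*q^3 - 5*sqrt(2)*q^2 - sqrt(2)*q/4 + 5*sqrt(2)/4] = sqrt(2)*(12*q^2 - 40*q - 1)/4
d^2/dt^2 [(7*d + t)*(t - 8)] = 2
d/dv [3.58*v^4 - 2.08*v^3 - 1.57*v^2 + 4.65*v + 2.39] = 14.32*v^3 - 6.24*v^2 - 3.14*v + 4.65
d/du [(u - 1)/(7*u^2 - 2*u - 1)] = (-7*u^2 + 14*u - 3)/(49*u^4 - 28*u^3 - 10*u^2 + 4*u + 1)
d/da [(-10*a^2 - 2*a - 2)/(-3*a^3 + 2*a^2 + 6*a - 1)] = 2*(-15*a^4 - 6*a^3 - 37*a^2 + 14*a + 7)/(9*a^6 - 12*a^5 - 32*a^4 + 30*a^3 + 32*a^2 - 12*a + 1)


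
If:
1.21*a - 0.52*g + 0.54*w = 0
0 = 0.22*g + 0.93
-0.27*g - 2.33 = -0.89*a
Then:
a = 1.34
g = -4.23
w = -7.06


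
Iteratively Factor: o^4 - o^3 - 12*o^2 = (o + 3)*(o^3 - 4*o^2) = (o - 4)*(o + 3)*(o^2) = o*(o - 4)*(o + 3)*(o)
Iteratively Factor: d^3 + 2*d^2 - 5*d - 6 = (d - 2)*(d^2 + 4*d + 3) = (d - 2)*(d + 1)*(d + 3)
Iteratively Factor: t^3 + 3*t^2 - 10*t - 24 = (t + 2)*(t^2 + t - 12) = (t - 3)*(t + 2)*(t + 4)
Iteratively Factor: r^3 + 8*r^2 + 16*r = (r + 4)*(r^2 + 4*r) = r*(r + 4)*(r + 4)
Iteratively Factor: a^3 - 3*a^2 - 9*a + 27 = (a + 3)*(a^2 - 6*a + 9) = (a - 3)*(a + 3)*(a - 3)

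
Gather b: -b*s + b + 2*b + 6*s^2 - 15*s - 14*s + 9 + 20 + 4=b*(3 - s) + 6*s^2 - 29*s + 33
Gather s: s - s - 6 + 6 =0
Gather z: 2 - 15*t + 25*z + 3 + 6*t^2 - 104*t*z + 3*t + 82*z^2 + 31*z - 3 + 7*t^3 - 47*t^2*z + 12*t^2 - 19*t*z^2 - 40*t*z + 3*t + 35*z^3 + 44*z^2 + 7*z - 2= 7*t^3 + 18*t^2 - 9*t + 35*z^3 + z^2*(126 - 19*t) + z*(-47*t^2 - 144*t + 63)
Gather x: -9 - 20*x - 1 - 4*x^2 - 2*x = -4*x^2 - 22*x - 10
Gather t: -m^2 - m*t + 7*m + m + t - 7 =-m^2 + 8*m + t*(1 - m) - 7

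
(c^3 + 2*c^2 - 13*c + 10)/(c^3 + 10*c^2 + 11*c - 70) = (c - 1)/(c + 7)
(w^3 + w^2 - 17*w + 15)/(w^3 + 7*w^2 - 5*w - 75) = (w - 1)/(w + 5)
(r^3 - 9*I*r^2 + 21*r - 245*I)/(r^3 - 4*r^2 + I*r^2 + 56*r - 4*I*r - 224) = (r^2 - 2*I*r + 35)/(r^2 + r*(-4 + 8*I) - 32*I)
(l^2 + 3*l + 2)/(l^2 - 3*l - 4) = (l + 2)/(l - 4)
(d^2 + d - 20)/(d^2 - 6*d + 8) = (d + 5)/(d - 2)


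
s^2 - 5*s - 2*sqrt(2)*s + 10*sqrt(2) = (s - 5)*(s - 2*sqrt(2))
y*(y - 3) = y^2 - 3*y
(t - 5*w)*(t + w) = t^2 - 4*t*w - 5*w^2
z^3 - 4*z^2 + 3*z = z*(z - 3)*(z - 1)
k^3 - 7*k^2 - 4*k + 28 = (k - 7)*(k - 2)*(k + 2)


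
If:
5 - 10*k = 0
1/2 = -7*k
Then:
No Solution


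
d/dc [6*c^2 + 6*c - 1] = 12*c + 6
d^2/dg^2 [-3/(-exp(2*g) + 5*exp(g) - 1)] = 3*((5 - 4*exp(g))*(exp(2*g) - 5*exp(g) + 1) + 2*(2*exp(g) - 5)^2*exp(g))*exp(g)/(exp(2*g) - 5*exp(g) + 1)^3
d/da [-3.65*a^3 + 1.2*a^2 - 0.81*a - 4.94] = -10.95*a^2 + 2.4*a - 0.81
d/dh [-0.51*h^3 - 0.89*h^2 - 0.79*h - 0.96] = -1.53*h^2 - 1.78*h - 0.79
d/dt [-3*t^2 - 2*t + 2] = -6*t - 2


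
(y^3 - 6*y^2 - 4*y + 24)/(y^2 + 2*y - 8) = (y^2 - 4*y - 12)/(y + 4)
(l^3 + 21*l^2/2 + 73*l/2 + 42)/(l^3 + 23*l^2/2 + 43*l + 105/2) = (l + 4)/(l + 5)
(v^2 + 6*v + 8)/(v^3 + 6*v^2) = (v^2 + 6*v + 8)/(v^2*(v + 6))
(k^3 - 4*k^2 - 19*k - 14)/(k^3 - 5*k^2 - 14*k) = (k + 1)/k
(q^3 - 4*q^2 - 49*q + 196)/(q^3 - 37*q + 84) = (q - 7)/(q - 3)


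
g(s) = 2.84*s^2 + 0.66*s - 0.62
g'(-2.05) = -10.98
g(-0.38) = -0.46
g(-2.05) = 9.96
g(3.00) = 26.92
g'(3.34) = 19.63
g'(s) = 5.68*s + 0.66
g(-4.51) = 54.17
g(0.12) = -0.50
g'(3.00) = 17.70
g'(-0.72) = -3.43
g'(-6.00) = -33.42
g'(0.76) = 4.98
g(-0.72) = 0.38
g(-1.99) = 9.31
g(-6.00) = 97.66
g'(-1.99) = -10.64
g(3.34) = 33.27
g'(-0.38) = -1.50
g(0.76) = 1.52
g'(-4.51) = -24.96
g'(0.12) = 1.34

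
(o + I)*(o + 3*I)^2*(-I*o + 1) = -I*o^4 + 8*o^3 + 22*I*o^2 - 24*o - 9*I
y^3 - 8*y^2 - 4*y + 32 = (y - 8)*(y - 2)*(y + 2)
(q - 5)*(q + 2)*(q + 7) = q^3 + 4*q^2 - 31*q - 70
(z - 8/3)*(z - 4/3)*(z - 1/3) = z^3 - 13*z^2/3 + 44*z/9 - 32/27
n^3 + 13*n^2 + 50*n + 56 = (n + 2)*(n + 4)*(n + 7)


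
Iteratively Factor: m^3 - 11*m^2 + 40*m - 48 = (m - 4)*(m^2 - 7*m + 12) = (m - 4)^2*(m - 3)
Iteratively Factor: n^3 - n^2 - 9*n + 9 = (n + 3)*(n^2 - 4*n + 3) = (n - 1)*(n + 3)*(n - 3)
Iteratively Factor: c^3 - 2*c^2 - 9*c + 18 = (c + 3)*(c^2 - 5*c + 6) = (c - 2)*(c + 3)*(c - 3)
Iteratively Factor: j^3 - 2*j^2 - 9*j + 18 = (j - 3)*(j^2 + j - 6) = (j - 3)*(j + 3)*(j - 2)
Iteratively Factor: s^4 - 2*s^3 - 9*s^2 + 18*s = (s + 3)*(s^3 - 5*s^2 + 6*s) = (s - 2)*(s + 3)*(s^2 - 3*s) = s*(s - 2)*(s + 3)*(s - 3)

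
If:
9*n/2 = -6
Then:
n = -4/3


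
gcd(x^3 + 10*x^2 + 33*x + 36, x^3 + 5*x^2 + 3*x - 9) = x^2 + 6*x + 9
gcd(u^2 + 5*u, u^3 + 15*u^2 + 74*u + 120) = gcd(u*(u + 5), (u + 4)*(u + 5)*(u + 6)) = u + 5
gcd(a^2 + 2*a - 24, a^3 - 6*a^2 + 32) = a - 4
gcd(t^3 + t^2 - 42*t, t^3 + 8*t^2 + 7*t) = t^2 + 7*t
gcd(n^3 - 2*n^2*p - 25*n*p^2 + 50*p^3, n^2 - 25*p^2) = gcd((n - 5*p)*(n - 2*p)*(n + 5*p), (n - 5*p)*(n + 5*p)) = -n^2 + 25*p^2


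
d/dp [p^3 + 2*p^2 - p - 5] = 3*p^2 + 4*p - 1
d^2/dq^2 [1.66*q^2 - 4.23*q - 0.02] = 3.32000000000000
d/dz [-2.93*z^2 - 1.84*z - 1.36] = -5.86*z - 1.84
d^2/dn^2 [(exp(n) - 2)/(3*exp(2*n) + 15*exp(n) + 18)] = (exp(4*n) - 13*exp(3*n) - 66*exp(2*n) - 32*exp(n) + 96)*exp(n)/(3*(exp(6*n) + 15*exp(5*n) + 93*exp(4*n) + 305*exp(3*n) + 558*exp(2*n) + 540*exp(n) + 216))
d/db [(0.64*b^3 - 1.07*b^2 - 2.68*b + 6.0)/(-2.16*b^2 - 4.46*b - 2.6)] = (-1.3824*b^4 - 5.7088*b^3 - 6.0086*b^2 + 31.484*b + 33.728)/(4.6656*b^4 + 19.2672*b^3 + 31.1236*b^2 + 23.192*b + 6.76)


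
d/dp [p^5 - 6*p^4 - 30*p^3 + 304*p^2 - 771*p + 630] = 5*p^4 - 24*p^3 - 90*p^2 + 608*p - 771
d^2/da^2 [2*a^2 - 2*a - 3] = 4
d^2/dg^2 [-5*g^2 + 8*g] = -10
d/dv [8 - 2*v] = -2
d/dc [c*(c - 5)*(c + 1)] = 3*c^2 - 8*c - 5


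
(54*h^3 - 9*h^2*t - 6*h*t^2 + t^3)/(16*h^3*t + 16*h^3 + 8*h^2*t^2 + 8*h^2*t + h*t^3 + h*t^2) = (54*h^3 - 9*h^2*t - 6*h*t^2 + t^3)/(h*(16*h^2*t + 16*h^2 + 8*h*t^2 + 8*h*t + t^3 + t^2))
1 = 1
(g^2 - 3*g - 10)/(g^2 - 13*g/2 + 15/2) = 2*(g + 2)/(2*g - 3)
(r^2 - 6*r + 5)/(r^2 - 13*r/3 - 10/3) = 3*(r - 1)/(3*r + 2)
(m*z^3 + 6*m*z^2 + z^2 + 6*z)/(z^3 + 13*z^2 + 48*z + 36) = z*(m*z + 1)/(z^2 + 7*z + 6)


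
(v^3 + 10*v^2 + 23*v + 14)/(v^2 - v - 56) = (v^2 + 3*v + 2)/(v - 8)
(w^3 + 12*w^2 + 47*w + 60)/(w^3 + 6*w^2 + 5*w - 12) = (w + 5)/(w - 1)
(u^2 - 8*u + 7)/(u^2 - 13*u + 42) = (u - 1)/(u - 6)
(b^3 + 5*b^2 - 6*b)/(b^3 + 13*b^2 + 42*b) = (b - 1)/(b + 7)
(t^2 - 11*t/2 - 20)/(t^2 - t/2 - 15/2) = (t - 8)/(t - 3)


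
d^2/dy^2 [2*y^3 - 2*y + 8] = 12*y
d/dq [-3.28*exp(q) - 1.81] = -3.28*exp(q)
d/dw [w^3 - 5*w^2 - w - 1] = 3*w^2 - 10*w - 1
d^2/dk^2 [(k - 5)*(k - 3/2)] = 2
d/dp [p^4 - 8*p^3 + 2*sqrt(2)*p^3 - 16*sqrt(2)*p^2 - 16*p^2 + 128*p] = 4*p^3 - 24*p^2 + 6*sqrt(2)*p^2 - 32*sqrt(2)*p - 32*p + 128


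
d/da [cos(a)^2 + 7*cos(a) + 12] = -(2*cos(a) + 7)*sin(a)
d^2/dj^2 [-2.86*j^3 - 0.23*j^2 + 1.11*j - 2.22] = -17.16*j - 0.46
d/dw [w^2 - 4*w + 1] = 2*w - 4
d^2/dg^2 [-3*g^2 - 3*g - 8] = -6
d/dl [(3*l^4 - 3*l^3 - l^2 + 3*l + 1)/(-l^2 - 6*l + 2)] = (-6*l^5 - 51*l^4 + 60*l^3 - 9*l^2 - 2*l + 12)/(l^4 + 12*l^3 + 32*l^2 - 24*l + 4)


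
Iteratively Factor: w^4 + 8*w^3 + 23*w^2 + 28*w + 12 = (w + 2)*(w^3 + 6*w^2 + 11*w + 6) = (w + 1)*(w + 2)*(w^2 + 5*w + 6) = (w + 1)*(w + 2)^2*(w + 3)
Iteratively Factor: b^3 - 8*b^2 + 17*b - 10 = (b - 5)*(b^2 - 3*b + 2) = (b - 5)*(b - 2)*(b - 1)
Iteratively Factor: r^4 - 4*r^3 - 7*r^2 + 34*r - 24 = (r - 2)*(r^3 - 2*r^2 - 11*r + 12) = (r - 2)*(r + 3)*(r^2 - 5*r + 4) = (r - 4)*(r - 2)*(r + 3)*(r - 1)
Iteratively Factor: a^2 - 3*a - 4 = (a - 4)*(a + 1)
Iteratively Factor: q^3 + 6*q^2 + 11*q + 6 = (q + 3)*(q^2 + 3*q + 2) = (q + 2)*(q + 3)*(q + 1)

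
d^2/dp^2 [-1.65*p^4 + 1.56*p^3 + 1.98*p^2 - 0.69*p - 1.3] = -19.8*p^2 + 9.36*p + 3.96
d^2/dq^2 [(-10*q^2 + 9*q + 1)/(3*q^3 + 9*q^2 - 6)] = 2*(-10*q^6 + 27*q^5 + 87*q^4 - 35*q^3 - 45*q^2 + 168*q - 34)/(3*(q^9 + 9*q^8 + 27*q^7 + 21*q^6 - 36*q^5 - 54*q^4 + 12*q^3 + 36*q^2 - 8))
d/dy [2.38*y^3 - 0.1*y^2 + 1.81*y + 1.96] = 7.14*y^2 - 0.2*y + 1.81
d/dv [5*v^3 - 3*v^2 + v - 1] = 15*v^2 - 6*v + 1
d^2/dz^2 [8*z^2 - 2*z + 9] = 16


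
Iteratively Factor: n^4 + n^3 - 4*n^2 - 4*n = (n - 2)*(n^3 + 3*n^2 + 2*n) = n*(n - 2)*(n^2 + 3*n + 2) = n*(n - 2)*(n + 2)*(n + 1)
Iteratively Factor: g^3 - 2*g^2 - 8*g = (g)*(g^2 - 2*g - 8) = g*(g + 2)*(g - 4)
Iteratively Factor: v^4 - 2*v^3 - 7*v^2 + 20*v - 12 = (v - 2)*(v^3 - 7*v + 6) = (v - 2)^2*(v^2 + 2*v - 3) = (v - 2)^2*(v - 1)*(v + 3)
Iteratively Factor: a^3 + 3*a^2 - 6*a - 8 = (a - 2)*(a^2 + 5*a + 4) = (a - 2)*(a + 4)*(a + 1)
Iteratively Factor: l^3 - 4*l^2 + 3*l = (l - 1)*(l^2 - 3*l) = l*(l - 1)*(l - 3)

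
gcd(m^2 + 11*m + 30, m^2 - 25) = m + 5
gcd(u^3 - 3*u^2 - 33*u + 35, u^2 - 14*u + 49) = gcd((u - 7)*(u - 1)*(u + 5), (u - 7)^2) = u - 7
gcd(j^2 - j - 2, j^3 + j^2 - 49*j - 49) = j + 1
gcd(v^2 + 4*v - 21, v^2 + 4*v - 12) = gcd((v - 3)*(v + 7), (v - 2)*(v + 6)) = 1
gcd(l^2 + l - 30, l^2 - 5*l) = l - 5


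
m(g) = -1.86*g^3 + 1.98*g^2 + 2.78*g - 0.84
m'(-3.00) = -59.32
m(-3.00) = 58.86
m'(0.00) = 2.78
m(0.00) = -0.84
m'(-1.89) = -24.64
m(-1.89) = 13.54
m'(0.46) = 3.42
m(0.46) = 0.68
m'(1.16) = -0.13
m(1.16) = 2.15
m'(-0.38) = 0.47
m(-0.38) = -1.51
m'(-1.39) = -13.51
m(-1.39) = 4.12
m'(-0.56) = -1.19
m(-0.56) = -1.45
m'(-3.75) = -90.54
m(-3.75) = 114.66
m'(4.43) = -89.18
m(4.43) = -111.37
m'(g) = -5.58*g^2 + 3.96*g + 2.78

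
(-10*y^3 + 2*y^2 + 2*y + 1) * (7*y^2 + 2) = -70*y^5 + 14*y^4 - 6*y^3 + 11*y^2 + 4*y + 2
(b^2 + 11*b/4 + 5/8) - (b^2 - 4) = 11*b/4 + 37/8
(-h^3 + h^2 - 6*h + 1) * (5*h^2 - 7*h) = -5*h^5 + 12*h^4 - 37*h^3 + 47*h^2 - 7*h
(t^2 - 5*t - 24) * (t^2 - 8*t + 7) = t^4 - 13*t^3 + 23*t^2 + 157*t - 168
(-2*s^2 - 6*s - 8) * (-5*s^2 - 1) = 10*s^4 + 30*s^3 + 42*s^2 + 6*s + 8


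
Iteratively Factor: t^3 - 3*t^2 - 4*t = (t + 1)*(t^2 - 4*t) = t*(t + 1)*(t - 4)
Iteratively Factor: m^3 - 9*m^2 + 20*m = (m)*(m^2 - 9*m + 20) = m*(m - 4)*(m - 5)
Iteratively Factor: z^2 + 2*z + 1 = (z + 1)*(z + 1)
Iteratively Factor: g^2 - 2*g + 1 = (g - 1)*(g - 1)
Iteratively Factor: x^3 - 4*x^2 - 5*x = (x + 1)*(x^2 - 5*x) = x*(x + 1)*(x - 5)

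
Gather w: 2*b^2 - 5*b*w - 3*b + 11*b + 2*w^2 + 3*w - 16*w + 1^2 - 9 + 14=2*b^2 + 8*b + 2*w^2 + w*(-5*b - 13) + 6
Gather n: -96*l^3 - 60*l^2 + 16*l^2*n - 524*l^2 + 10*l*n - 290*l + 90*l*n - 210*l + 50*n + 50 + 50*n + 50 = -96*l^3 - 584*l^2 - 500*l + n*(16*l^2 + 100*l + 100) + 100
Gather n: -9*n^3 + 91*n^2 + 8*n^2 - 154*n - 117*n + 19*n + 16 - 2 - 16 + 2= -9*n^3 + 99*n^2 - 252*n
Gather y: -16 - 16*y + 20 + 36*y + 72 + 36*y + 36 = 56*y + 112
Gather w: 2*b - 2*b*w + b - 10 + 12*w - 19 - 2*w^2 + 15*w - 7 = 3*b - 2*w^2 + w*(27 - 2*b) - 36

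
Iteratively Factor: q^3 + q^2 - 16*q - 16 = (q + 4)*(q^2 - 3*q - 4) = (q + 1)*(q + 4)*(q - 4)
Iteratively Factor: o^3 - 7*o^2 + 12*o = (o - 4)*(o^2 - 3*o) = (o - 4)*(o - 3)*(o)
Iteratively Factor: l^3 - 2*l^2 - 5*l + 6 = (l - 3)*(l^2 + l - 2) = (l - 3)*(l - 1)*(l + 2)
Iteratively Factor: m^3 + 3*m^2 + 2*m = (m + 2)*(m^2 + m) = m*(m + 2)*(m + 1)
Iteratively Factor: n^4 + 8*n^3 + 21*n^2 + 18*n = (n)*(n^3 + 8*n^2 + 21*n + 18) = n*(n + 2)*(n^2 + 6*n + 9) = n*(n + 2)*(n + 3)*(n + 3)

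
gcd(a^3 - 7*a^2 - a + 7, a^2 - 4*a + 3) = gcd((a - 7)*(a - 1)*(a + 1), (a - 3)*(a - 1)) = a - 1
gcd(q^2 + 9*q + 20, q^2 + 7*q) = 1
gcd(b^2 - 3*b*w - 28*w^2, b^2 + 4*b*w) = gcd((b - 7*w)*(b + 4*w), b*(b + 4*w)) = b + 4*w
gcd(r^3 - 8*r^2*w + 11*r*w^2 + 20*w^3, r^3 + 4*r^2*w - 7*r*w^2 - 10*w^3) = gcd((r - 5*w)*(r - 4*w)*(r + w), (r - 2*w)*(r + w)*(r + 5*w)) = r + w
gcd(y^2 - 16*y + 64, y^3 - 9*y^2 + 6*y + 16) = y - 8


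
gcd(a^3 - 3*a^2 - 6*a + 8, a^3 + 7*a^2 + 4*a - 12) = a^2 + a - 2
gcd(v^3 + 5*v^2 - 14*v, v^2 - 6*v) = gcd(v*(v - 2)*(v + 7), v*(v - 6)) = v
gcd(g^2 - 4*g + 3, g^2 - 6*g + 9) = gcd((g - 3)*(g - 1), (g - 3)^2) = g - 3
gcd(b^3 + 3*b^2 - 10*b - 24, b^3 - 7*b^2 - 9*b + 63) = b - 3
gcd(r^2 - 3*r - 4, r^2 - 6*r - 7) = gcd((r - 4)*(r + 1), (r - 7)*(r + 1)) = r + 1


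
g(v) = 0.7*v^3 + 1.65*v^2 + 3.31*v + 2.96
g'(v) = 2.1*v^2 + 3.3*v + 3.31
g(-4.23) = -34.50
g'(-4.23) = 26.93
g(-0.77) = 1.07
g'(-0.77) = 2.01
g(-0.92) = 0.77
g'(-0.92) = 2.05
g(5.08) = 154.12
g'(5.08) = 74.27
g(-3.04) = -11.52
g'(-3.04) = 12.69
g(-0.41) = 1.83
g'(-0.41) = 2.31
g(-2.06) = -2.98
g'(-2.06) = 5.42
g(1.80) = 18.35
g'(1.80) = 16.05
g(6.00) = 233.42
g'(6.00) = 98.71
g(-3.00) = -11.02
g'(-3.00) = 12.31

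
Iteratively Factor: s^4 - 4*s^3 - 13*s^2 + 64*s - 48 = (s - 3)*(s^3 - s^2 - 16*s + 16) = (s - 4)*(s - 3)*(s^2 + 3*s - 4) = (s - 4)*(s - 3)*(s - 1)*(s + 4)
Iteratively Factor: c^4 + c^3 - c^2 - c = (c + 1)*(c^3 - c) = c*(c + 1)*(c^2 - 1) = c*(c + 1)^2*(c - 1)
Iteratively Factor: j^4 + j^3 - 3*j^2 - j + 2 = (j + 1)*(j^3 - 3*j + 2) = (j - 1)*(j + 1)*(j^2 + j - 2) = (j - 1)^2*(j + 1)*(j + 2)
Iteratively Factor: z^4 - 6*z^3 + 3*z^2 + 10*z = (z)*(z^3 - 6*z^2 + 3*z + 10) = z*(z + 1)*(z^2 - 7*z + 10) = z*(z - 2)*(z + 1)*(z - 5)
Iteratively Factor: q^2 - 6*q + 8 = (q - 2)*(q - 4)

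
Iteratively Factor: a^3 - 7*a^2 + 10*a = (a)*(a^2 - 7*a + 10) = a*(a - 2)*(a - 5)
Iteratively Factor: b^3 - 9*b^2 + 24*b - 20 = (b - 2)*(b^2 - 7*b + 10) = (b - 5)*(b - 2)*(b - 2)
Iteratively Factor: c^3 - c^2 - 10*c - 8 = (c + 2)*(c^2 - 3*c - 4) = (c - 4)*(c + 2)*(c + 1)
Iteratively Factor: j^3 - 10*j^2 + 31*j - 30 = (j - 5)*(j^2 - 5*j + 6) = (j - 5)*(j - 3)*(j - 2)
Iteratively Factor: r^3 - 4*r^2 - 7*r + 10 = (r - 1)*(r^2 - 3*r - 10) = (r - 1)*(r + 2)*(r - 5)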